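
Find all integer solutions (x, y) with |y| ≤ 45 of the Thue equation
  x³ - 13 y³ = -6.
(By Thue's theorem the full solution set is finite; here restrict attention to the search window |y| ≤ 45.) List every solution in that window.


The equation is x³ - 13y³ = -6. For fixed y, x³ = 13·y³ − 6, so a solution requires the RHS to be a perfect cube.
Strategy: iterate y from -45 to 45, compute RHS = 13·y³ − 6, and check whether it is a (positive or negative) perfect cube.
Check small values of y:
  y = 0: RHS = -6 is not a perfect cube.
  y = 1: RHS = 7 is not a perfect cube.
  y = -1: RHS = -19 is not a perfect cube.
  y = 2: RHS = 98 is not a perfect cube.
  y = -2: RHS = -110 is not a perfect cube.
  y = 3: RHS = 345 is not a perfect cube.
  y = -3: RHS = -357 is not a perfect cube.
Continuing the search up to |y| = 45 finds no solutions either.
No (x, y) in the scanned range satisfies the equation.

No integer solutions with |y| ≤ 45.


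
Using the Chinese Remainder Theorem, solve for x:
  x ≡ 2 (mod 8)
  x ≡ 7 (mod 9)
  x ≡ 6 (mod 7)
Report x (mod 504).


Moduli 8, 9, 7 are pairwise coprime; by CRT there is a unique solution modulo M = 8 · 9 · 7 = 504.
Solve pairwise, accumulating the modulus:
  Start with x ≡ 2 (mod 8).
  Combine with x ≡ 7 (mod 9): since gcd(8, 9) = 1, we get a unique residue mod 72.
    Write x = 2 + 8·t and substitute into x ≡ 7 (mod 9): 8·t ≡ 7 − 2 = 5 (mod 9).
    The inverse of 8 mod 9 is 8 (since 8·8 = 64 = 7·9 + 1), so t ≡ 8·5 = 40 ≡ 4 (mod 9).
    Then x = 2 + 8·4 = 34, valid modulo lcm(8, 9) = 72: x ≡ 34 (mod 72).
  Combine with x ≡ 6 (mod 7): since gcd(72, 7) = 1, we get a unique residue mod 504.
    Write x = 34 + 72·t and substitute into x ≡ 6 (mod 7): 72·t ≡ 6 − 34 = -28 (mod 7).
    Reduce coefficients mod 7: 2·t ≡ 0 (mod 7).
    The inverse of 2 mod 7 is 4 (since 2·4 = 8 = 1·7 + 1), so t ≡ 4·0 = 0 ≡ 0 (mod 7).
    Then x = 34 + 72·0 = 34, valid modulo lcm(72, 7) = 504: x ≡ 34 (mod 504).
Verify: 34 mod 8 = 2 ✓, 34 mod 9 = 7 ✓, 34 mod 7 = 6 ✓.

x ≡ 34 (mod 504).


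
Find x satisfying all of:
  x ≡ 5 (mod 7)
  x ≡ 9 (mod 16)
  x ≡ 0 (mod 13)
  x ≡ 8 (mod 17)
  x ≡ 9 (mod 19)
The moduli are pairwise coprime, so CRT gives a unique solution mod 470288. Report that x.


Product of moduli M = 7 · 16 · 13 · 17 · 19 = 470288.
Merge one congruence at a time:
  Start: x ≡ 5 (mod 7).
  Combine with x ≡ 9 (mod 16); new modulus lcm = 112.
    Write x = 5 + 7·t and substitute into x ≡ 9 (mod 16): 7·t ≡ 9 − 5 = 4 (mod 16).
    The inverse of 7 mod 16 is 7 (since 7·7 = 49 = 3·16 + 1), so t ≡ 7·4 = 28 ≡ 12 (mod 16).
    Then x = 5 + 7·12 = 89, valid modulo lcm(7, 16) = 112: x ≡ 89 (mod 112).
  Combine with x ≡ 0 (mod 13); new modulus lcm = 1456.
    Write x = 89 + 112·t and substitute into x ≡ 0 (mod 13): 112·t ≡ 0 − 89 = -89 (mod 13).
    Reduce coefficients mod 13: 8·t ≡ 2 (mod 13).
    The inverse of 8 mod 13 is 5 (since 8·5 = 40 = 3·13 + 1), so t ≡ 5·2 = 10 ≡ 10 (mod 13).
    Then x = 89 + 112·10 = 1209, valid modulo lcm(112, 13) = 1456: x ≡ 1209 (mod 1456).
  Combine with x ≡ 8 (mod 17); new modulus lcm = 24752.
    Write x = 1209 + 1456·t and substitute into x ≡ 8 (mod 17): 1456·t ≡ 8 − 1209 = -1201 (mod 17).
    Reduce coefficients mod 17: 11·t ≡ 6 (mod 17).
    The inverse of 11 mod 17 is 14 (since 11·14 = 154 = 9·17 + 1), so t ≡ 14·6 = 84 ≡ 16 (mod 17).
    Then x = 1209 + 1456·16 = 24505, valid modulo lcm(1456, 17) = 24752: x ≡ 24505 (mod 24752).
  Combine with x ≡ 9 (mod 19); new modulus lcm = 470288.
    Write x = 24505 + 24752·t and substitute into x ≡ 9 (mod 19): 24752·t ≡ 9 − 24505 = -24496 (mod 19).
    Reduce coefficients mod 19: 14·t ≡ 14 (mod 19).
    The inverse of 14 mod 19 is 15 (since 14·15 = 210 = 11·19 + 1), so t ≡ 15·14 = 210 ≡ 1 (mod 19).
    Then x = 24505 + 24752·1 = 49257, valid modulo lcm(24752, 19) = 470288: x ≡ 49257 (mod 470288).
Verify against each original: 49257 mod 7 = 5, 49257 mod 16 = 9, 49257 mod 13 = 0, 49257 mod 17 = 8, 49257 mod 19 = 9.

x ≡ 49257 (mod 470288).


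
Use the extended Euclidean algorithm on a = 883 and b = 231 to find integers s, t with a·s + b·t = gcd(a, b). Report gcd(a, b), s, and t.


Euclidean algorithm on (883, 231) — divide until remainder is 0:
  883 = 3 · 231 + 190
  231 = 1 · 190 + 41
  190 = 4 · 41 + 26
  41 = 1 · 26 + 15
  26 = 1 · 15 + 11
  15 = 1 · 11 + 4
  11 = 2 · 4 + 3
  4 = 1 · 3 + 1
  3 = 3 · 1 + 0
gcd(883, 231) = 1.
Track Bezout coefficients alongside the remainders: start with r₀ = 883 = a·1 + b·0 (s = 1, t = 0) and r₁ = 231 = a·0 + b·1 (s = 0, t = 1); each new remainder r_{k+1} = r_{k-1} − q_k·r_k inherits s_{k+1} = s_{k-1} − q_k·s_k, t_{k+1} = t_{k-1} − q_k·t_k, so r_k = a·s_k + b·t_k at every step:
  q = 3: r = 190, s = 1 − 3·0 = 1, t = 0 − 3·1 = -3  (check: 883·1 + 231·(-3) = 190)
  q = 1: r = 41, s = 0 − 1·1 = -1, t = 1 − 1·(-3) = 4  (check: 883·(-1) + 231·4 = 41)
  q = 4: r = 26, s = 1 − 4·(-1) = 5, t = -3 − 4·4 = -19  (check: 883·5 + 231·(-19) = 26)
  q = 1: r = 15, s = -1 − 1·5 = -6, t = 4 − 1·(-19) = 23  (check: 883·(-6) + 231·23 = 15)
  q = 1: r = 11, s = 5 − 1·(-6) = 11, t = -19 − 1·23 = -42  (check: 883·11 + 231·(-42) = 11)
  q = 1: r = 4, s = -6 − 1·11 = -17, t = 23 − 1·(-42) = 65  (check: 883·(-17) + 231·65 = 4)
  q = 2: r = 3, s = 11 − 2·(-17) = 45, t = -42 − 2·65 = -172  (check: 883·45 + 231·(-172) = 3)
  q = 1: r = 1, s = -17 − 1·45 = -62, t = 65 − 1·(-172) = 237  (check: 883·(-62) + 231·237 = 1)
The row with r = 1 (the gcd) gives the Bezout coefficients s = -62, t = 237.
Result: 883 · (-62) + 231 · (237) = 1.

gcd(883, 231) = 1; s = -62, t = 237 (check: 883·(-62) + 231·237 = 1).


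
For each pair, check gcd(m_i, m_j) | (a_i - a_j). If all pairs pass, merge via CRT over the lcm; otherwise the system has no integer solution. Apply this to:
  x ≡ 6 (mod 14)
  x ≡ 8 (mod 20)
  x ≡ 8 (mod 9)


Moduli 14, 20, 9 are not pairwise coprime, so CRT works modulo lcm(m_i) when all pairwise compatibility conditions hold.
Pairwise compatibility: gcd(m_i, m_j) must divide a_i - a_j for every pair.
Merge one congruence at a time:
  Start: x ≡ 6 (mod 14).
  Combine with x ≡ 8 (mod 20): gcd(14, 20) = 2; 8 - 6 = 2, which IS divisible by 2, so compatible.
    Write x = 6 + 14·t and substitute into x ≡ 8 (mod 20): 14·t ≡ 8 − 6 = 2 (mod 20).
    Divide the congruence (and modulus) by g = 2: 7·t ≡ 1 (mod 10).
    The inverse of 7 mod 10 is 3 (since 7·3 = 21 = 2·10 + 1), so t ≡ 3·1 = 3 ≡ 3 (mod 10).
    Then x = 6 + 14·3 = 48, valid modulo lcm(14, 20) = 140: x ≡ 48 (mod 140).
  Combine with x ≡ 8 (mod 9): gcd(140, 9) = 1; 8 - 48 = -40, which IS divisible by 1, so compatible.
    Write x = 48 + 140·t and substitute into x ≡ 8 (mod 9): 140·t ≡ 8 − 48 = -40 (mod 9).
    Reduce coefficients mod 9: 5·t ≡ 5 (mod 9).
    The inverse of 5 mod 9 is 2 (since 5·2 = 10 = 1·9 + 1), so t ≡ 2·5 = 10 ≡ 1 (mod 9).
    Then x = 48 + 140·1 = 188, valid modulo lcm(140, 9) = 1260: x ≡ 188 (mod 1260).
Verify: 188 mod 14 = 6, 188 mod 20 = 8, 188 mod 9 = 8.

x ≡ 188 (mod 1260).


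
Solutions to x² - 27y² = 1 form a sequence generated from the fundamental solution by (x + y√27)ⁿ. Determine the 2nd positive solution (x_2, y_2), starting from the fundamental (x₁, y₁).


Step 1: Find the fundamental solution (x₁, y₁) of x² - 27y² = 1.
  Expand √27 as a continued fraction. a₀ = ⌊√27⌋ = 5; iterate m_{k+1} = d_k·a_k − m_k, d_{k+1} = (27 − m_{k+1}²)/d_k, a_{k+1} = ⌊(a₀ + m_{k+1})/d_{k+1}⌋ (starting m₀ = 0, d₀ = 1), with convergents p_k = a_k·p_{k-1} + p_{k-2}, q_k = a_k·q_{k-1} + q_{k-2} (p₋₁ = 1, q₋₁ = 0):
  k = 0: a₀ = 5; p₀/q₀ = 5/1; p₀² − 27·q₀² = 25 − 27 = -2.
  k = 1: m = 5, d = 2, a = ⌊(5 + 5)/2⌋ = 5; p/q = (5·5 + 1)/(5·1 + 0) = 26/5; p² − 27·q² = 676 − 675 = 1.
  The first convergent with p² − 27·q² = 1 gives the fundamental solution (x₁, y₁) = (26, 5).
Step 2: Apply the recurrence (x_{n+1}, y_{n+1}) = (x₁x_n + 27y₁y_n, x₁y_n + y₁x_n) repeatedly.
  From (x_1, y_1) = (26, 5): x_2 = 26·26 + 27·5·5 = 1351; y_2 = 26·5 + 5·26 = 260.
Step 3: Verify x_2² - 27·y_2² = 1825201 - 1825200 = 1 (should be 1). ✓

(x_1, y_1) = (26, 5); (x_2, y_2) = (1351, 260).


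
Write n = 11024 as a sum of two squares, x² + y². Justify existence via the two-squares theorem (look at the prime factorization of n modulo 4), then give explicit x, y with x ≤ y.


Step 1: Factor n = 11024 = 2^4 · 13 · 53.
Step 2: Check the mod-4 condition on each prime factor: 2 = 2 (special); 13 ≡ 1 (mod 4), exponent 1; 53 ≡ 1 (mod 4), exponent 1.
All primes ≡ 3 (mod 4) appear to even exponent (or don't appear), so by the two-squares theorem n IS expressible as a sum of two squares.
Step 3: Build a representation. Group n = k² · m with k = 4 and m = 13 · 53 = 689 (a product of primes ≡ 1 (mod 4)); a representation of m scales to one of n via (k·x)² + (k·y)² = k²(x² + y²). Each prime p ≡ 1 (mod 4) is itself a sum of two squares; find a² by testing p − a² for a perfect square:
  13: 13 − 1² = 12, 13 − 2² = 9 = 3² ⇒ 13 = 2² + 3².
  53: 53 − 1² = 52, 53 − 2² = 49 = 7² ⇒ 53 = 2² + 7².
  Combine using the Brahmagupta–Fibonacci identity (a² + b²)(c² + d²) = (ac − bd)² + (ad + bc)² = (ac + bd)² + (ad − bc)²:
  13 · 53 = 689: from (2² + 3²)(2² + 7²), take (2·2 − 3·7, 2·7 + 3·2) = (4 − 21, 14 + 6) = (-17, 20); dropping signs (only squares matter) gives (17, 20); check 17² + 20² = 289 + 400 = 689 ✓.
  Scale by k = 4: (4·17, 4·20) = (68, 80).
Step 4: Order so x ≤ y and verify: 68² + 80² = 4624 + 6400 = 11024 = n. ✓

n = 11024 = 68² + 80² (one valid representation with x ≤ y).


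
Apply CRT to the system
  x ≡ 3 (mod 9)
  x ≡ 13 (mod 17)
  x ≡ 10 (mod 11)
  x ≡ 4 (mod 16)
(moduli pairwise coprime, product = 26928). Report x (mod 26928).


Product of moduli M = 9 · 17 · 11 · 16 = 26928.
Merge one congruence at a time:
  Start: x ≡ 3 (mod 9).
  Combine with x ≡ 13 (mod 17); new modulus lcm = 153.
    Write x = 3 + 9·t and substitute into x ≡ 13 (mod 17): 9·t ≡ 13 − 3 = 10 (mod 17).
    The inverse of 9 mod 17 is 2 (since 9·2 = 18 = 1·17 + 1), so t ≡ 2·10 = 20 ≡ 3 (mod 17).
    Then x = 3 + 9·3 = 30, valid modulo lcm(9, 17) = 153: x ≡ 30 (mod 153).
  Combine with x ≡ 10 (mod 11); new modulus lcm = 1683.
    Write x = 30 + 153·t and substitute into x ≡ 10 (mod 11): 153·t ≡ 10 − 30 = -20 (mod 11).
    Reduce coefficients mod 11: 10·t ≡ 2 (mod 11).
    The inverse of 10 mod 11 is 10 (since 10·10 = 100 = 9·11 + 1), so t ≡ 10·2 = 20 ≡ 9 (mod 11).
    Then x = 30 + 153·9 = 1407, valid modulo lcm(153, 11) = 1683: x ≡ 1407 (mod 1683).
  Combine with x ≡ 4 (mod 16); new modulus lcm = 26928.
    Write x = 1407 + 1683·t and substitute into x ≡ 4 (mod 16): 1683·t ≡ 4 − 1407 = -1403 (mod 16).
    Reduce coefficients mod 16: 3·t ≡ 5 (mod 16).
    The inverse of 3 mod 16 is 11 (since 3·11 = 33 = 2·16 + 1), so t ≡ 11·5 = 55 ≡ 7 (mod 16).
    Then x = 1407 + 1683·7 = 13188, valid modulo lcm(1683, 16) = 26928: x ≡ 13188 (mod 26928).
Verify against each original: 13188 mod 9 = 3, 13188 mod 17 = 13, 13188 mod 11 = 10, 13188 mod 16 = 4.

x ≡ 13188 (mod 26928).


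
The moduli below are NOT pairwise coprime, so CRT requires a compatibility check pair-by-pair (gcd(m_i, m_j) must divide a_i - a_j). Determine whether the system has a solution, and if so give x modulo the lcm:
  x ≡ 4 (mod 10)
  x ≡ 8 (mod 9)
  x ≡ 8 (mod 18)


Moduli 10, 9, 18 are not pairwise coprime, so CRT works modulo lcm(m_i) when all pairwise compatibility conditions hold.
Pairwise compatibility: gcd(m_i, m_j) must divide a_i - a_j for every pair.
Merge one congruence at a time:
  Start: x ≡ 4 (mod 10).
  Combine with x ≡ 8 (mod 9): gcd(10, 9) = 1; 8 - 4 = 4, which IS divisible by 1, so compatible.
    Write x = 4 + 10·t and substitute into x ≡ 8 (mod 9): 10·t ≡ 8 − 4 = 4 (mod 9).
    Reduce coefficients mod 9: 1·t ≡ 4 (mod 9).
    So t ≡ 4 (mod 9).
    Then x = 4 + 10·4 = 44, valid modulo lcm(10, 9) = 90: x ≡ 44 (mod 90).
  Combine with x ≡ 8 (mod 18): gcd(90, 18) = 18; 8 - 44 = -36, which IS divisible by 18, so compatible.
    Write x = 44 + 90·t and substitute into x ≡ 8 (mod 18): 90·t ≡ 8 − 44 = -36 (mod 18).
    Divide the congruence (and modulus) by g = 18: 5·t ≡ -2 (mod 1).
    Modulo 1 every t works; take t = 0.
    Then x = 44 + 90·0 = 44, valid modulo lcm(90, 18) = 90: x ≡ 44 (mod 90).
Verify: 44 mod 10 = 4, 44 mod 9 = 8, 44 mod 18 = 8.

x ≡ 44 (mod 90).


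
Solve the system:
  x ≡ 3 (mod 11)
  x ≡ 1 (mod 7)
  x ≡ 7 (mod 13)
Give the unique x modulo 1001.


Moduli 11, 7, 13 are pairwise coprime; by CRT there is a unique solution modulo M = 11 · 7 · 13 = 1001.
Solve pairwise, accumulating the modulus:
  Start with x ≡ 3 (mod 11).
  Combine with x ≡ 1 (mod 7): since gcd(11, 7) = 1, we get a unique residue mod 77.
    Write x = 3 + 11·t and substitute into x ≡ 1 (mod 7): 11·t ≡ 1 − 3 = -2 (mod 7).
    Reduce coefficients mod 7: 4·t ≡ 5 (mod 7).
    The inverse of 4 mod 7 is 2 (since 4·2 = 8 = 1·7 + 1), so t ≡ 2·5 = 10 ≡ 3 (mod 7).
    Then x = 3 + 11·3 = 36, valid modulo lcm(11, 7) = 77: x ≡ 36 (mod 77).
  Combine with x ≡ 7 (mod 13): since gcd(77, 13) = 1, we get a unique residue mod 1001.
    Write x = 36 + 77·t and substitute into x ≡ 7 (mod 13): 77·t ≡ 7 − 36 = -29 (mod 13).
    Reduce coefficients mod 13: 12·t ≡ 10 (mod 13).
    The inverse of 12 mod 13 is 12 (since 12·12 = 144 = 11·13 + 1), so t ≡ 12·10 = 120 ≡ 3 (mod 13).
    Then x = 36 + 77·3 = 267, valid modulo lcm(77, 13) = 1001: x ≡ 267 (mod 1001).
Verify: 267 mod 11 = 3 ✓, 267 mod 7 = 1 ✓, 267 mod 13 = 7 ✓.

x ≡ 267 (mod 1001).


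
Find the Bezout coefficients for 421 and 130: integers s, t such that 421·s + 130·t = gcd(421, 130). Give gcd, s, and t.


Euclidean algorithm on (421, 130) — divide until remainder is 0:
  421 = 3 · 130 + 31
  130 = 4 · 31 + 6
  31 = 5 · 6 + 1
  6 = 6 · 1 + 0
gcd(421, 130) = 1.
Track Bezout coefficients alongside the remainders: start with r₀ = 421 = a·1 + b·0 (s = 1, t = 0) and r₁ = 130 = a·0 + b·1 (s = 0, t = 1); each new remainder r_{k+1} = r_{k-1} − q_k·r_k inherits s_{k+1} = s_{k-1} − q_k·s_k, t_{k+1} = t_{k-1} − q_k·t_k, so r_k = a·s_k + b·t_k at every step:
  q = 3: r = 31, s = 1 − 3·0 = 1, t = 0 − 3·1 = -3  (check: 421·1 + 130·(-3) = 31)
  q = 4: r = 6, s = 0 − 4·1 = -4, t = 1 − 4·(-3) = 13  (check: 421·(-4) + 130·13 = 6)
  q = 5: r = 1, s = 1 − 5·(-4) = 21, t = -3 − 5·13 = -68  (check: 421·21 + 130·(-68) = 1)
The row with r = 1 (the gcd) gives the Bezout coefficients s = 21, t = -68.
Result: 421 · (21) + 130 · (-68) = 1.

gcd(421, 130) = 1; s = 21, t = -68 (check: 421·21 + 130·(-68) = 1).


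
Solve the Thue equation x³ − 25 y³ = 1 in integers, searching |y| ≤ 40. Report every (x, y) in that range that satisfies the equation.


The equation is x³ - 25y³ = 1. For fixed y, x³ = 25·y³ + 1, so a solution requires the RHS to be a perfect cube.
Strategy: iterate y from -40 to 40, compute RHS = 25·y³ + 1, and check whether it is a (positive or negative) perfect cube.
Check small values of y:
  y = 0: RHS = 1 = (1)³ ⇒ x = 1 works.
  y = 1: RHS = 26 is not a perfect cube.
  y = -1: RHS = -24 is not a perfect cube.
  y = 2: RHS = 201 is not a perfect cube.
  y = -2: RHS = -199 is not a perfect cube.
  y = 3: RHS = 676 is not a perfect cube.
  y = -3: RHS = -674 is not a perfect cube.
Continuing the search up to |y| = 40 finds no further solutions beyond those listed.
Collected solutions: (1, 0).

Solutions (with |y| ≤ 40): (1, 0).


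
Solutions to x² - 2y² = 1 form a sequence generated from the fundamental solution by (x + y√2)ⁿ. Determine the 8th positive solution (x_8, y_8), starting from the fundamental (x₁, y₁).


Step 1: Find the fundamental solution (x₁, y₁) of x² - 2y² = 1.
  Expand √2 as a continued fraction. a₀ = ⌊√2⌋ = 1; iterate m_{k+1} = d_k·a_k − m_k, d_{k+1} = (2 − m_{k+1}²)/d_k, a_{k+1} = ⌊(a₀ + m_{k+1})/d_{k+1}⌋ (starting m₀ = 0, d₀ = 1), with convergents p_k = a_k·p_{k-1} + p_{k-2}, q_k = a_k·q_{k-1} + q_{k-2} (p₋₁ = 1, q₋₁ = 0):
  k = 0: a₀ = 1; p₀/q₀ = 1/1; p₀² − 2·q₀² = 1 − 2 = -1.
  k = 1: m = 1, d = 1, a = ⌊(1 + 1)/1⌋ = 2; p/q = (2·1 + 1)/(2·1 + 0) = 3/2; p² − 2·q² = 9 − 8 = 1.
  The first convergent with p² − 2·q² = 1 gives the fundamental solution (x₁, y₁) = (3, 2).
Step 2: Apply the recurrence (x_{n+1}, y_{n+1}) = (x₁x_n + 2y₁y_n, x₁y_n + y₁x_n) repeatedly.
  From (x_1, y_1) = (3, 2): x_2 = 3·3 + 2·2·2 = 17; y_2 = 3·2 + 2·3 = 12.
  From (x_2, y_2) = (17, 12): x_3 = 3·17 + 2·2·12 = 99; y_3 = 3·12 + 2·17 = 70.
  From (x_3, y_3) = (99, 70): x_4 = 3·99 + 2·2·70 = 577; y_4 = 3·70 + 2·99 = 408.
  From (x_4, y_4) = (577, 408): x_5 = 3·577 + 2·2·408 = 3363; y_5 = 3·408 + 2·577 = 2378.
  From (x_5, y_5) = (3363, 2378): x_6 = 3·3363 + 2·2·2378 = 19601; y_6 = 3·2378 + 2·3363 = 13860.
  From (x_6, y_6) = (19601, 13860): x_7 = 3·19601 + 2·2·13860 = 114243; y_7 = 3·13860 + 2·19601 = 80782.
  From (x_7, y_7) = (114243, 80782): x_8 = 3·114243 + 2·2·80782 = 665857; y_8 = 3·80782 + 2·114243 = 470832.
Step 3: Verify x_8² - 2·y_8² = 443365544449 - 443365544448 = 1 (should be 1). ✓

(x_1, y_1) = (3, 2); (x_8, y_8) = (665857, 470832).


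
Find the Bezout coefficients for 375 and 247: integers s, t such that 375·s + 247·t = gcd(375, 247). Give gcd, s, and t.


Euclidean algorithm on (375, 247) — divide until remainder is 0:
  375 = 1 · 247 + 128
  247 = 1 · 128 + 119
  128 = 1 · 119 + 9
  119 = 13 · 9 + 2
  9 = 4 · 2 + 1
  2 = 2 · 1 + 0
gcd(375, 247) = 1.
Track Bezout coefficients alongside the remainders: start with r₀ = 375 = a·1 + b·0 (s = 1, t = 0) and r₁ = 247 = a·0 + b·1 (s = 0, t = 1); each new remainder r_{k+1} = r_{k-1} − q_k·r_k inherits s_{k+1} = s_{k-1} − q_k·s_k, t_{k+1} = t_{k-1} − q_k·t_k, so r_k = a·s_k + b·t_k at every step:
  q = 1: r = 128, s = 1 − 1·0 = 1, t = 0 − 1·1 = -1  (check: 375·1 + 247·(-1) = 128)
  q = 1: r = 119, s = 0 − 1·1 = -1, t = 1 − 1·(-1) = 2  (check: 375·(-1) + 247·2 = 119)
  q = 1: r = 9, s = 1 − 1·(-1) = 2, t = -1 − 1·2 = -3  (check: 375·2 + 247·(-3) = 9)
  q = 13: r = 2, s = -1 − 13·2 = -27, t = 2 − 13·(-3) = 41  (check: 375·(-27) + 247·41 = 2)
  q = 4: r = 1, s = 2 − 4·(-27) = 110, t = -3 − 4·41 = -167  (check: 375·110 + 247·(-167) = 1)
The row with r = 1 (the gcd) gives the Bezout coefficients s = 110, t = -167.
Result: 375 · (110) + 247 · (-167) = 1.

gcd(375, 247) = 1; s = 110, t = -167 (check: 375·110 + 247·(-167) = 1).


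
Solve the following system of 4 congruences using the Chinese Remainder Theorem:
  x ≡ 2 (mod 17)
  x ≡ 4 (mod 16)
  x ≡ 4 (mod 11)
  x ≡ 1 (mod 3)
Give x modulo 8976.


Product of moduli M = 17 · 16 · 11 · 3 = 8976.
Merge one congruence at a time:
  Start: x ≡ 2 (mod 17).
  Combine with x ≡ 4 (mod 16); new modulus lcm = 272.
    Write x = 2 + 17·t and substitute into x ≡ 4 (mod 16): 17·t ≡ 4 − 2 = 2 (mod 16).
    Reduce coefficients mod 16: 1·t ≡ 2 (mod 16).
    So t ≡ 2 (mod 16).
    Then x = 2 + 17·2 = 36, valid modulo lcm(17, 16) = 272: x ≡ 36 (mod 272).
  Combine with x ≡ 4 (mod 11); new modulus lcm = 2992.
    Write x = 36 + 272·t and substitute into x ≡ 4 (mod 11): 272·t ≡ 4 − 36 = -32 (mod 11).
    Reduce coefficients mod 11: 8·t ≡ 1 (mod 11).
    The inverse of 8 mod 11 is 7 (since 8·7 = 56 = 5·11 + 1), so t ≡ 7·1 = 7 ≡ 7 (mod 11).
    Then x = 36 + 272·7 = 1940, valid modulo lcm(272, 11) = 2992: x ≡ 1940 (mod 2992).
  Combine with x ≡ 1 (mod 3); new modulus lcm = 8976.
    Write x = 1940 + 2992·t and substitute into x ≡ 1 (mod 3): 2992·t ≡ 1 − 1940 = -1939 (mod 3).
    Reduce coefficients mod 3: 1·t ≡ 2 (mod 3).
    So t ≡ 2 (mod 3).
    Then x = 1940 + 2992·2 = 7924, valid modulo lcm(2992, 3) = 8976: x ≡ 7924 (mod 8976).
Verify against each original: 7924 mod 17 = 2, 7924 mod 16 = 4, 7924 mod 11 = 4, 7924 mod 3 = 1.

x ≡ 7924 (mod 8976).


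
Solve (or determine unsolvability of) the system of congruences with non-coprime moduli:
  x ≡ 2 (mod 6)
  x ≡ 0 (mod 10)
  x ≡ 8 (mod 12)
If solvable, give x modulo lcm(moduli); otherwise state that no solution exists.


Moduli 6, 10, 12 are not pairwise coprime, so CRT works modulo lcm(m_i) when all pairwise compatibility conditions hold.
Pairwise compatibility: gcd(m_i, m_j) must divide a_i - a_j for every pair.
Merge one congruence at a time:
  Start: x ≡ 2 (mod 6).
  Combine with x ≡ 0 (mod 10): gcd(6, 10) = 2; 0 - 2 = -2, which IS divisible by 2, so compatible.
    Write x = 2 + 6·t and substitute into x ≡ 0 (mod 10): 6·t ≡ 0 − 2 = -2 (mod 10).
    Divide the congruence (and modulus) by g = 2: 3·t ≡ -1 (mod 5).
    Reduce coefficients mod 5: 3·t ≡ 4 (mod 5).
    The inverse of 3 mod 5 is 2 (since 3·2 = 6 = 1·5 + 1), so t ≡ 2·4 = 8 ≡ 3 (mod 5).
    Then x = 2 + 6·3 = 20, valid modulo lcm(6, 10) = 30: x ≡ 20 (mod 30).
  Combine with x ≡ 8 (mod 12): gcd(30, 12) = 6; 8 - 20 = -12, which IS divisible by 6, so compatible.
    Write x = 20 + 30·t and substitute into x ≡ 8 (mod 12): 30·t ≡ 8 − 20 = -12 (mod 12).
    Divide the congruence (and modulus) by g = 6: 5·t ≡ -2 (mod 2).
    Reduce coefficients mod 2: 1·t ≡ 0 (mod 2).
    So t ≡ 0 (mod 2).
    Then x = 20 + 30·0 = 20, valid modulo lcm(30, 12) = 60: x ≡ 20 (mod 60).
Verify: 20 mod 6 = 2, 20 mod 10 = 0, 20 mod 12 = 8.

x ≡ 20 (mod 60).


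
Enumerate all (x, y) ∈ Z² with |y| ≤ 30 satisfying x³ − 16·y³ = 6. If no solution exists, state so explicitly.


The equation is x³ - 16y³ = 6. For fixed y, x³ = 16·y³ + 6, so a solution requires the RHS to be a perfect cube.
Strategy: iterate y from -30 to 30, compute RHS = 16·y³ + 6, and check whether it is a (positive or negative) perfect cube.
Check small values of y:
  y = 0: RHS = 6 is not a perfect cube.
  y = 1: RHS = 22 is not a perfect cube.
  y = -1: RHS = -10 is not a perfect cube.
  y = 2: RHS = 134 is not a perfect cube.
  y = -2: RHS = -122 is not a perfect cube.
  y = 3: RHS = 438 is not a perfect cube.
  y = -3: RHS = -426 is not a perfect cube.
Continuing the search up to |y| = 30 finds no solutions either.
No (x, y) in the scanned range satisfies the equation.

No integer solutions with |y| ≤ 30.


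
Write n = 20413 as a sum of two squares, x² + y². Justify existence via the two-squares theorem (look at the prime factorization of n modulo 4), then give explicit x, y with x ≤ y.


Step 1: Factor n = 20413 = 137 · 149.
Step 2: Check the mod-4 condition on each prime factor: 137 ≡ 1 (mod 4), exponent 1; 149 ≡ 1 (mod 4), exponent 1.
All primes ≡ 3 (mod 4) appear to even exponent (or don't appear), so by the two-squares theorem n IS expressible as a sum of two squares.
Step 3: Build a representation. Here n = 137 · 149 is a product of primes ≡ 1 (mod 4). Each prime p ≡ 1 (mod 4) is itself a sum of two squares; find a² by testing p − a² for a perfect square:
  137: 137 − 1² = 136, 137 − 2² = 133, 137 − 3² = 128, 137 − 4² = 121 = 11² ⇒ 137 = 4² + 11².
  149: 149 − 1² = 148, 149 − 2² = 145, 149 − 3² = 140, 149 − 4² = 133, 149 − 5² = 124, 149 − 6² = 113, 149 − 7² = 100 = 10² ⇒ 149 = 7² + 10².
  Combine using the Brahmagupta–Fibonacci identity (a² + b²)(c² + d²) = (ac − bd)² + (ad + bc)² = (ac + bd)² + (ad − bc)²:
  137 · 149 = 20413: from (4² + 11²)(7² + 10²), take (4·7 − 11·10, 4·10 + 11·7) = (28 − 110, 40 + 77) = (-82, 117); dropping signs (only squares matter) gives (82, 117); check 82² + 117² = 6724 + 13689 = 20413 ✓.
Step 4: Order so x ≤ y and verify: 82² + 117² = 6724 + 13689 = 20413 = n. ✓

n = 20413 = 82² + 117² (one valid representation with x ≤ y).


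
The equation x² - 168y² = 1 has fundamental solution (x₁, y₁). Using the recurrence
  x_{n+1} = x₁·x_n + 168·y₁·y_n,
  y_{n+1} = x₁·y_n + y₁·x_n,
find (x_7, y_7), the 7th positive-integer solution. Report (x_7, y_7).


Step 1: Find the fundamental solution (x₁, y₁) of x² - 168y² = 1.
  Expand √168 as a continued fraction. a₀ = ⌊√168⌋ = 12; iterate m_{k+1} = d_k·a_k − m_k, d_{k+1} = (168 − m_{k+1}²)/d_k, a_{k+1} = ⌊(a₀ + m_{k+1})/d_{k+1}⌋ (starting m₀ = 0, d₀ = 1), with convergents p_k = a_k·p_{k-1} + p_{k-2}, q_k = a_k·q_{k-1} + q_{k-2} (p₋₁ = 1, q₋₁ = 0):
  k = 0: a₀ = 12; p₀/q₀ = 12/1; p₀² − 168·q₀² = 144 − 168 = -24.
  k = 1: m = 12, d = 24, a = ⌊(12 + 12)/24⌋ = 1; p/q = (1·12 + 1)/(1·1 + 0) = 13/1; p² − 168·q² = 169 − 168 = 1.
  The first convergent with p² − 168·q² = 1 gives the fundamental solution (x₁, y₁) = (13, 1).
Step 2: Apply the recurrence (x_{n+1}, y_{n+1}) = (x₁x_n + 168y₁y_n, x₁y_n + y₁x_n) repeatedly.
  From (x_1, y_1) = (13, 1): x_2 = 13·13 + 168·1·1 = 337; y_2 = 13·1 + 1·13 = 26.
  From (x_2, y_2) = (337, 26): x_3 = 13·337 + 168·1·26 = 8749; y_3 = 13·26 + 1·337 = 675.
  From (x_3, y_3) = (8749, 675): x_4 = 13·8749 + 168·1·675 = 227137; y_4 = 13·675 + 1·8749 = 17524.
  From (x_4, y_4) = (227137, 17524): x_5 = 13·227137 + 168·1·17524 = 5896813; y_5 = 13·17524 + 1·227137 = 454949.
  From (x_5, y_5) = (5896813, 454949): x_6 = 13·5896813 + 168·1·454949 = 153090001; y_6 = 13·454949 + 1·5896813 = 11811150.
  From (x_6, y_6) = (153090001, 11811150): x_7 = 13·153090001 + 168·1·11811150 = 3974443213; y_7 = 13·11811150 + 1·153090001 = 306634951.
Step 3: Verify x_7² - 168·y_7² = 15796198853361763369 - 15796198853361763368 = 1 (should be 1). ✓

(x_1, y_1) = (13, 1); (x_7, y_7) = (3974443213, 306634951).


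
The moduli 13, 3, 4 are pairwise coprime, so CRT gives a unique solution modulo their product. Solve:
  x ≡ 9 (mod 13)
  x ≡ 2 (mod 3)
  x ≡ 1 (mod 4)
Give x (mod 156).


Moduli 13, 3, 4 are pairwise coprime; by CRT there is a unique solution modulo M = 13 · 3 · 4 = 156.
Solve pairwise, accumulating the modulus:
  Start with x ≡ 9 (mod 13).
  Combine with x ≡ 2 (mod 3): since gcd(13, 3) = 1, we get a unique residue mod 39.
    Write x = 9 + 13·t and substitute into x ≡ 2 (mod 3): 13·t ≡ 2 − 9 = -7 (mod 3).
    Reduce coefficients mod 3: 1·t ≡ 2 (mod 3).
    So t ≡ 2 (mod 3).
    Then x = 9 + 13·2 = 35, valid modulo lcm(13, 3) = 39: x ≡ 35 (mod 39).
  Combine with x ≡ 1 (mod 4): since gcd(39, 4) = 1, we get a unique residue mod 156.
    Write x = 35 + 39·t and substitute into x ≡ 1 (mod 4): 39·t ≡ 1 − 35 = -34 (mod 4).
    Reduce coefficients mod 4: 3·t ≡ 2 (mod 4).
    The inverse of 3 mod 4 is 3 (since 3·3 = 9 = 2·4 + 1), so t ≡ 3·2 = 6 ≡ 2 (mod 4).
    Then x = 35 + 39·2 = 113, valid modulo lcm(39, 4) = 156: x ≡ 113 (mod 156).
Verify: 113 mod 13 = 9 ✓, 113 mod 3 = 2 ✓, 113 mod 4 = 1 ✓.

x ≡ 113 (mod 156).


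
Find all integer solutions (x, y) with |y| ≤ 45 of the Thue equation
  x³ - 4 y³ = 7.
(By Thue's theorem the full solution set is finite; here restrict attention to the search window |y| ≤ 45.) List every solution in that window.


The equation is x³ - 4y³ = 7. For fixed y, x³ = 4·y³ + 7, so a solution requires the RHS to be a perfect cube.
Strategy: iterate y from -45 to 45, compute RHS = 4·y³ + 7, and check whether it is a (positive or negative) perfect cube.
Check small values of y:
  y = 0: RHS = 7 is not a perfect cube.
  y = 1: RHS = 11 is not a perfect cube.
  y = -1: RHS = 3 is not a perfect cube.
  y = 2: RHS = 39 is not a perfect cube.
  y = -2: RHS = -25 is not a perfect cube.
  y = 3: RHS = 115 is not a perfect cube.
  y = -3: RHS = -101 is not a perfect cube.
Continuing the search up to |y| = 45 finds no solutions either.
No (x, y) in the scanned range satisfies the equation.

No integer solutions with |y| ≤ 45.


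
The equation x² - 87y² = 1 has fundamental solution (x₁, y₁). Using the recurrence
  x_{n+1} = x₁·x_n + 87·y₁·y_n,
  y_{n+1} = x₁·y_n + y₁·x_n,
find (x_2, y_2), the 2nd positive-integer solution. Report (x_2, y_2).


Step 1: Find the fundamental solution (x₁, y₁) of x² - 87y² = 1.
  Expand √87 as a continued fraction. a₀ = ⌊√87⌋ = 9; iterate m_{k+1} = d_k·a_k − m_k, d_{k+1} = (87 − m_{k+1}²)/d_k, a_{k+1} = ⌊(a₀ + m_{k+1})/d_{k+1}⌋ (starting m₀ = 0, d₀ = 1), with convergents p_k = a_k·p_{k-1} + p_{k-2}, q_k = a_k·q_{k-1} + q_{k-2} (p₋₁ = 1, q₋₁ = 0):
  k = 0: a₀ = 9; p₀/q₀ = 9/1; p₀² − 87·q₀² = 81 − 87 = -6.
  k = 1: m = 9, d = 6, a = ⌊(9 + 9)/6⌋ = 3; p/q = (3·9 + 1)/(3·1 + 0) = 28/3; p² − 87·q² = 784 − 783 = 1.
  The first convergent with p² − 87·q² = 1 gives the fundamental solution (x₁, y₁) = (28, 3).
Step 2: Apply the recurrence (x_{n+1}, y_{n+1}) = (x₁x_n + 87y₁y_n, x₁y_n + y₁x_n) repeatedly.
  From (x_1, y_1) = (28, 3): x_2 = 28·28 + 87·3·3 = 1567; y_2 = 28·3 + 3·28 = 168.
Step 3: Verify x_2² - 87·y_2² = 2455489 - 2455488 = 1 (should be 1). ✓

(x_1, y_1) = (28, 3); (x_2, y_2) = (1567, 168).


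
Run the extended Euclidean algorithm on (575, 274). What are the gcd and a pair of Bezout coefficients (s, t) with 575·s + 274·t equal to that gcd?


Euclidean algorithm on (575, 274) — divide until remainder is 0:
  575 = 2 · 274 + 27
  274 = 10 · 27 + 4
  27 = 6 · 4 + 3
  4 = 1 · 3 + 1
  3 = 3 · 1 + 0
gcd(575, 274) = 1.
Track Bezout coefficients alongside the remainders: start with r₀ = 575 = a·1 + b·0 (s = 1, t = 0) and r₁ = 274 = a·0 + b·1 (s = 0, t = 1); each new remainder r_{k+1} = r_{k-1} − q_k·r_k inherits s_{k+1} = s_{k-1} − q_k·s_k, t_{k+1} = t_{k-1} − q_k·t_k, so r_k = a·s_k + b·t_k at every step:
  q = 2: r = 27, s = 1 − 2·0 = 1, t = 0 − 2·1 = -2  (check: 575·1 + 274·(-2) = 27)
  q = 10: r = 4, s = 0 − 10·1 = -10, t = 1 − 10·(-2) = 21  (check: 575·(-10) + 274·21 = 4)
  q = 6: r = 3, s = 1 − 6·(-10) = 61, t = -2 − 6·21 = -128  (check: 575·61 + 274·(-128) = 3)
  q = 1: r = 1, s = -10 − 1·61 = -71, t = 21 − 1·(-128) = 149  (check: 575·(-71) + 274·149 = 1)
The row with r = 1 (the gcd) gives the Bezout coefficients s = -71, t = 149.
Result: 575 · (-71) + 274 · (149) = 1.

gcd(575, 274) = 1; s = -71, t = 149 (check: 575·(-71) + 274·149 = 1).


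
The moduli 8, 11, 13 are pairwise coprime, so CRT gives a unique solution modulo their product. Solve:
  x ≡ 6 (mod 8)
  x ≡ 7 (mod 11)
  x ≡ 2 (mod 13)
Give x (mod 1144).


Moduli 8, 11, 13 are pairwise coprime; by CRT there is a unique solution modulo M = 8 · 11 · 13 = 1144.
Solve pairwise, accumulating the modulus:
  Start with x ≡ 6 (mod 8).
  Combine with x ≡ 7 (mod 11): since gcd(8, 11) = 1, we get a unique residue mod 88.
    Write x = 6 + 8·t and substitute into x ≡ 7 (mod 11): 8·t ≡ 7 − 6 = 1 (mod 11).
    The inverse of 8 mod 11 is 7 (since 8·7 = 56 = 5·11 + 1), so t ≡ 7·1 = 7 ≡ 7 (mod 11).
    Then x = 6 + 8·7 = 62, valid modulo lcm(8, 11) = 88: x ≡ 62 (mod 88).
  Combine with x ≡ 2 (mod 13): since gcd(88, 13) = 1, we get a unique residue mod 1144.
    Write x = 62 + 88·t and substitute into x ≡ 2 (mod 13): 88·t ≡ 2 − 62 = -60 (mod 13).
    Reduce coefficients mod 13: 10·t ≡ 5 (mod 13).
    The inverse of 10 mod 13 is 4 (since 10·4 = 40 = 3·13 + 1), so t ≡ 4·5 = 20 ≡ 7 (mod 13).
    Then x = 62 + 88·7 = 678, valid modulo lcm(88, 13) = 1144: x ≡ 678 (mod 1144).
Verify: 678 mod 8 = 6 ✓, 678 mod 11 = 7 ✓, 678 mod 13 = 2 ✓.

x ≡ 678 (mod 1144).


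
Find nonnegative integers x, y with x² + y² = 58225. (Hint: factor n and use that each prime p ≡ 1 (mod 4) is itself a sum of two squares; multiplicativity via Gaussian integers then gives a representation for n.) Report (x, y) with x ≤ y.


Step 1: Factor n = 58225 = 5^2 · 17 · 137.
Step 2: Check the mod-4 condition on each prime factor: 5 ≡ 1 (mod 4), exponent 2; 17 ≡ 1 (mod 4), exponent 1; 137 ≡ 1 (mod 4), exponent 1.
All primes ≡ 3 (mod 4) appear to even exponent (or don't appear), so by the two-squares theorem n IS expressible as a sum of two squares.
Step 3: Build a representation. Group n = k² · m with k = 5 and m = 17 · 137 = 2329 (a product of primes ≡ 1 (mod 4)); a representation of m scales to one of n via (k·x)² + (k·y)² = k²(x² + y²). Each prime p ≡ 1 (mod 4) is itself a sum of two squares; find a² by testing p − a² for a perfect square:
  17: 17 − 1² = 16 = 4² ⇒ 17 = 1² + 4².
  137: 137 − 1² = 136, 137 − 2² = 133, 137 − 3² = 128, 137 − 4² = 121 = 11² ⇒ 137 = 4² + 11².
  Combine using the Brahmagupta–Fibonacci identity (a² + b²)(c² + d²) = (ac − bd)² + (ad + bc)² = (ac + bd)² + (ad − bc)²:
  17 · 137 = 2329: from (1² + 4²)(4² + 11²), take (1·4 − 4·11, 1·11 + 4·4) = (4 − 44, 11 + 16) = (-40, 27); dropping signs (only squares matter) gives (40, 27); check 40² + 27² = 1600 + 729 = 2329 ✓.
  Scale by k = 5: (5·40, 5·27) = (200, 135).
Step 4: Order so x ≤ y and verify: 135² + 200² = 18225 + 40000 = 58225 = n. ✓

n = 58225 = 135² + 200² (one valid representation with x ≤ y).


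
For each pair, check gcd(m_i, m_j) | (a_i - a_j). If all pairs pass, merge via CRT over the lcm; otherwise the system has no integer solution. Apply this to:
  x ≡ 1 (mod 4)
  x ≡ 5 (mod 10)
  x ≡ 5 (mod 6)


Moduli 4, 10, 6 are not pairwise coprime, so CRT works modulo lcm(m_i) when all pairwise compatibility conditions hold.
Pairwise compatibility: gcd(m_i, m_j) must divide a_i - a_j for every pair.
Merge one congruence at a time:
  Start: x ≡ 1 (mod 4).
  Combine with x ≡ 5 (mod 10): gcd(4, 10) = 2; 5 - 1 = 4, which IS divisible by 2, so compatible.
    Write x = 1 + 4·t and substitute into x ≡ 5 (mod 10): 4·t ≡ 5 − 1 = 4 (mod 10).
    Divide the congruence (and modulus) by g = 2: 2·t ≡ 2 (mod 5).
    The inverse of 2 mod 5 is 3 (since 2·3 = 6 = 1·5 + 1), so t ≡ 3·2 = 6 ≡ 1 (mod 5).
    Then x = 1 + 4·1 = 5, valid modulo lcm(4, 10) = 20: x ≡ 5 (mod 20).
  Combine with x ≡ 5 (mod 6): gcd(20, 6) = 2; 5 - 5 = 0, which IS divisible by 2, so compatible.
    Write x = 5 + 20·t and substitute into x ≡ 5 (mod 6): 20·t ≡ 5 − 5 = 0 (mod 6).
    Divide the congruence (and modulus) by g = 2: 10·t ≡ 0 (mod 3).
    Reduce coefficients mod 3: 1·t ≡ 0 (mod 3).
    So t ≡ 0 (mod 3).
    Then x = 5 + 20·0 = 5, valid modulo lcm(20, 6) = 60: x ≡ 5 (mod 60).
Verify: 5 mod 4 = 1, 5 mod 10 = 5, 5 mod 6 = 5.

x ≡ 5 (mod 60).


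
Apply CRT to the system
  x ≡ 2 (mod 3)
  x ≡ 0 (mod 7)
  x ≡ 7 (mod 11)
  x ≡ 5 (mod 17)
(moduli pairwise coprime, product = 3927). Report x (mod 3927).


Product of moduli M = 3 · 7 · 11 · 17 = 3927.
Merge one congruence at a time:
  Start: x ≡ 2 (mod 3).
  Combine with x ≡ 0 (mod 7); new modulus lcm = 21.
    Write x = 2 + 3·t and substitute into x ≡ 0 (mod 7): 3·t ≡ 0 − 2 = -2 (mod 7).
    Reduce coefficients mod 7: 3·t ≡ 5 (mod 7).
    The inverse of 3 mod 7 is 5 (since 3·5 = 15 = 2·7 + 1), so t ≡ 5·5 = 25 ≡ 4 (mod 7).
    Then x = 2 + 3·4 = 14, valid modulo lcm(3, 7) = 21: x ≡ 14 (mod 21).
  Combine with x ≡ 7 (mod 11); new modulus lcm = 231.
    Write x = 14 + 21·t and substitute into x ≡ 7 (mod 11): 21·t ≡ 7 − 14 = -7 (mod 11).
    Reduce coefficients mod 11: 10·t ≡ 4 (mod 11).
    The inverse of 10 mod 11 is 10 (since 10·10 = 100 = 9·11 + 1), so t ≡ 10·4 = 40 ≡ 7 (mod 11).
    Then x = 14 + 21·7 = 161, valid modulo lcm(21, 11) = 231: x ≡ 161 (mod 231).
  Combine with x ≡ 5 (mod 17); new modulus lcm = 3927.
    Write x = 161 + 231·t and substitute into x ≡ 5 (mod 17): 231·t ≡ 5 − 161 = -156 (mod 17).
    Reduce coefficients mod 17: 10·t ≡ 14 (mod 17).
    The inverse of 10 mod 17 is 12 (since 10·12 = 120 = 7·17 + 1), so t ≡ 12·14 = 168 ≡ 15 (mod 17).
    Then x = 161 + 231·15 = 3626, valid modulo lcm(231, 17) = 3927: x ≡ 3626 (mod 3927).
Verify against each original: 3626 mod 3 = 2, 3626 mod 7 = 0, 3626 mod 11 = 7, 3626 mod 17 = 5.

x ≡ 3626 (mod 3927).


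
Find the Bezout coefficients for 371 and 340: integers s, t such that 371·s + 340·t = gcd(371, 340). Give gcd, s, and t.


Euclidean algorithm on (371, 340) — divide until remainder is 0:
  371 = 1 · 340 + 31
  340 = 10 · 31 + 30
  31 = 1 · 30 + 1
  30 = 30 · 1 + 0
gcd(371, 340) = 1.
Track Bezout coefficients alongside the remainders: start with r₀ = 371 = a·1 + b·0 (s = 1, t = 0) and r₁ = 340 = a·0 + b·1 (s = 0, t = 1); each new remainder r_{k+1} = r_{k-1} − q_k·r_k inherits s_{k+1} = s_{k-1} − q_k·s_k, t_{k+1} = t_{k-1} − q_k·t_k, so r_k = a·s_k + b·t_k at every step:
  q = 1: r = 31, s = 1 − 1·0 = 1, t = 0 − 1·1 = -1  (check: 371·1 + 340·(-1) = 31)
  q = 10: r = 30, s = 0 − 10·1 = -10, t = 1 − 10·(-1) = 11  (check: 371·(-10) + 340·11 = 30)
  q = 1: r = 1, s = 1 − 1·(-10) = 11, t = -1 − 1·11 = -12  (check: 371·11 + 340·(-12) = 1)
The row with r = 1 (the gcd) gives the Bezout coefficients s = 11, t = -12.
Result: 371 · (11) + 340 · (-12) = 1.

gcd(371, 340) = 1; s = 11, t = -12 (check: 371·11 + 340·(-12) = 1).


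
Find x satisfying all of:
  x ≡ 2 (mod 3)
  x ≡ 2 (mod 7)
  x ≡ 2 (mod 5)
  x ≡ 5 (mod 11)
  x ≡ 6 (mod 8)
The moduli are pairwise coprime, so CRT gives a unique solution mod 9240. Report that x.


Product of moduli M = 3 · 7 · 5 · 11 · 8 = 9240.
Merge one congruence at a time:
  Start: x ≡ 2 (mod 3).
  Combine with x ≡ 2 (mod 7); new modulus lcm = 21.
    Write x = 2 + 3·t and substitute into x ≡ 2 (mod 7): 3·t ≡ 2 − 2 = 0 (mod 7).
    The inverse of 3 mod 7 is 5 (since 3·5 = 15 = 2·7 + 1), so t ≡ 5·0 = 0 ≡ 0 (mod 7).
    Then x = 2 + 3·0 = 2, valid modulo lcm(3, 7) = 21: x ≡ 2 (mod 21).
  Combine with x ≡ 2 (mod 5); new modulus lcm = 105.
    Write x = 2 + 21·t and substitute into x ≡ 2 (mod 5): 21·t ≡ 2 − 2 = 0 (mod 5).
    Reduce coefficients mod 5: 1·t ≡ 0 (mod 5).
    So t ≡ 0 (mod 5).
    Then x = 2 + 21·0 = 2, valid modulo lcm(21, 5) = 105: x ≡ 2 (mod 105).
  Combine with x ≡ 5 (mod 11); new modulus lcm = 1155.
    Write x = 2 + 105·t and substitute into x ≡ 5 (mod 11): 105·t ≡ 5 − 2 = 3 (mod 11).
    Reduce coefficients mod 11: 6·t ≡ 3 (mod 11).
    The inverse of 6 mod 11 is 2 (since 6·2 = 12 = 1·11 + 1), so t ≡ 2·3 = 6 ≡ 6 (mod 11).
    Then x = 2 + 105·6 = 632, valid modulo lcm(105, 11) = 1155: x ≡ 632 (mod 1155).
  Combine with x ≡ 6 (mod 8); new modulus lcm = 9240.
    Write x = 632 + 1155·t and substitute into x ≡ 6 (mod 8): 1155·t ≡ 6 − 632 = -626 (mod 8).
    Reduce coefficients mod 8: 3·t ≡ 6 (mod 8).
    The inverse of 3 mod 8 is 3 (since 3·3 = 9 = 1·8 + 1), so t ≡ 3·6 = 18 ≡ 2 (mod 8).
    Then x = 632 + 1155·2 = 2942, valid modulo lcm(1155, 8) = 9240: x ≡ 2942 (mod 9240).
Verify against each original: 2942 mod 3 = 2, 2942 mod 7 = 2, 2942 mod 5 = 2, 2942 mod 11 = 5, 2942 mod 8 = 6.

x ≡ 2942 (mod 9240).


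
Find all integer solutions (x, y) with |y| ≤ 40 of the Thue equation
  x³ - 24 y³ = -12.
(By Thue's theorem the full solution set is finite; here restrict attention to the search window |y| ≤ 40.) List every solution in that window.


The equation is x³ - 24y³ = -12. For fixed y, x³ = 24·y³ − 12, so a solution requires the RHS to be a perfect cube.
Strategy: iterate y from -40 to 40, compute RHS = 24·y³ − 12, and check whether it is a (positive or negative) perfect cube.
Check small values of y:
  y = 0: RHS = -12 is not a perfect cube.
  y = 1: RHS = 12 is not a perfect cube.
  y = -1: RHS = -36 is not a perfect cube.
  y = 2: RHS = 180 is not a perfect cube.
  y = -2: RHS = -204 is not a perfect cube.
  y = 3: RHS = 636 is not a perfect cube.
  y = -3: RHS = -660 is not a perfect cube.
Continuing the search up to |y| = 40 finds no solutions either.
No (x, y) in the scanned range satisfies the equation.

No integer solutions with |y| ≤ 40.
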